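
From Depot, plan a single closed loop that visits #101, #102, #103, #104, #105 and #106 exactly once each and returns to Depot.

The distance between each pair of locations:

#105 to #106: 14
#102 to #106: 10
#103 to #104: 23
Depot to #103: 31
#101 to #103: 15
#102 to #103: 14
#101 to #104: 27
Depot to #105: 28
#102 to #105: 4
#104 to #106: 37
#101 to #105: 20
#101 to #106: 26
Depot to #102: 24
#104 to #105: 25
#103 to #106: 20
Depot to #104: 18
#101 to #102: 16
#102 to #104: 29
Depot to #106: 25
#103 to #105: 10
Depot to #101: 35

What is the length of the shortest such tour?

With 6 stops there are 6!/2 = 360 distinct round trips (a route and its reverse cost the same).
Depot-#101-#102-#103-#104-#105-#106-Depot: 35+16+14+23+25+14+25 = 152
Depot-#101-#102-#103-#104-#106-#105-Depot: 35+16+14+23+37+14+28 = 167
Depot-#101-#102-#103-#105-#104-#106-Depot: 35+16+14+10+25+37+25 = 162
Depot-#101-#102-#103-#105-#106-#104-Depot: 35+16+14+10+14+37+18 = 144
Depot-#101-#102-#103-#106-#104-#105-Depot: 35+16+14+20+37+25+28 = 175
Depot-#101-#102-#103-#106-#105-#104-Depot: 35+16+14+20+14+25+18 = 142
Depot-#101-#102-#104-#103-#105-#106-Depot: 35+16+29+23+10+14+25 = 152
Depot-#101-#102-#104-#103-#106-#105-Depot: 35+16+29+23+20+14+28 = 165
… (352 more)
Depot-#104-#101-#103-#105-#102-#106-Depot: 18+27+15+10+4+10+25 = 109  ← best
The minimum is 109.
One optimal route: Depot → #104 → #101 → #103 → #105 → #102 → #106 → Depot (or its reverse).

109 — the shortest possible round trip.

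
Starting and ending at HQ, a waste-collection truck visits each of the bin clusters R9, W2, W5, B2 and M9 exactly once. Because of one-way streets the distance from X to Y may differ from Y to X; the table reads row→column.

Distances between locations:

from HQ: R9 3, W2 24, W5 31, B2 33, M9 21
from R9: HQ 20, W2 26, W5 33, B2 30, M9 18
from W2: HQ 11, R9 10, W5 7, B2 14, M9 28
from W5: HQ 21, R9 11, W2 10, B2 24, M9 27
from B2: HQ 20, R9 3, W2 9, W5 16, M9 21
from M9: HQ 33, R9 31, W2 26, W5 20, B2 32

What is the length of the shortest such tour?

HQ - R9 - W2 - W5 - B2 - M9 - HQ: 3+26+7+24+21+33 = 114
HQ - R9 - W2 - W5 - M9 - B2 - HQ: 3+26+7+27+32+20 = 115
HQ - R9 - W2 - B2 - W5 - M9 - HQ: 3+26+14+16+27+33 = 119
HQ - R9 - W2 - B2 - M9 - W5 - HQ: 3+26+14+21+20+21 = 105
HQ - R9 - W2 - M9 - W5 - B2 - HQ: 3+26+28+20+24+20 = 121
HQ - R9 - W2 - M9 - B2 - W5 - HQ: 3+26+28+32+16+21 = 126
HQ - R9 - W5 - W2 - B2 - M9 - HQ: 3+33+10+14+21+33 = 114
HQ - R9 - W5 - W2 - M9 - B2 - HQ: 3+33+10+28+32+20 = 126
HQ - R9 - W5 - B2 - W2 - M9 - HQ: 3+33+24+9+28+33 = 130
HQ - R9 - W5 - B2 - M9 - W2 - HQ: 3+33+24+21+26+11 = 118
HQ - R9 - W5 - M9 - W2 - B2 - HQ: 3+33+27+26+14+20 = 123
HQ - R9 - W5 - M9 - B2 - W2 - HQ: 3+33+27+32+9+11 = 115
HQ - R9 - B2 - W2 - W5 - M9 - HQ: 3+30+9+7+27+33 = 109
HQ - R9 - B2 - W2 - M9 - W5 - HQ: 3+30+9+28+20+21 = 111
… (106 more)
HQ - R9 - M9 - W5 - W2 - B2 - HQ: 3+18+20+10+14+20 = 85  ← best
The minimum is 85.
One optimal route: HQ → R9 → M9 → W5 → W2 → B2 → HQ.

Shortest round trip = 85.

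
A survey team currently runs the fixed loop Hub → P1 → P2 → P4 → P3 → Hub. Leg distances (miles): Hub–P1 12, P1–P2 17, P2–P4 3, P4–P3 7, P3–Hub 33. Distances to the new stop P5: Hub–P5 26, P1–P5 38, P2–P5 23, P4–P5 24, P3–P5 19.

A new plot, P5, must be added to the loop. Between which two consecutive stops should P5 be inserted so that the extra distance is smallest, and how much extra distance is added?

+12 miles — insert P5 between P3 and Hub.

Insertion cost between consecutive stops i–j is d(i,P5) + d(P5,j) − d(i,j):
  between Hub and P1: 26 + 38 − 12 = 52
  between P1 and P2: 38 + 23 − 17 = 44
  between P2 and P4: 23 + 24 − 3 = 44
  between P4 and P3: 24 + 19 − 7 = 36
  between P3 and Hub: 19 + 26 − 33 = 12
Cheapest insertion is between P3 and Hub, adding 12.
New total = 72 + 12 = 84.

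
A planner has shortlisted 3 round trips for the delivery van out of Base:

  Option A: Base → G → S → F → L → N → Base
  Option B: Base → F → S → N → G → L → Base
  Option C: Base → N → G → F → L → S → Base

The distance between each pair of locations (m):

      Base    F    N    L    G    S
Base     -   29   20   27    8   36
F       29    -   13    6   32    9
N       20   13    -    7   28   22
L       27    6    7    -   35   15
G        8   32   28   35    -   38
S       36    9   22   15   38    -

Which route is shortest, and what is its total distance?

Shortest is Option A, total 88 m.

Option A: 8 + 38 + 9 + 6 + 7 + 20 = 88
Option B: 29 + 9 + 22 + 28 + 35 + 27 = 150
Option C: 20 + 28 + 32 + 6 + 15 + 36 = 137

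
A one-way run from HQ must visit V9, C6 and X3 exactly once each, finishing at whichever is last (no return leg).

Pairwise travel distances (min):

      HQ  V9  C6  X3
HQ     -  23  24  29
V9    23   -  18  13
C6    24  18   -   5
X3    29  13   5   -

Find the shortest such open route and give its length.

There are 3! = 6 possible orderings.
HQ→V9→C6→X3: 23+18+5 = 46
HQ→V9→X3→C6: 23+13+5 = 41
HQ→C6→V9→X3: 24+18+13 = 55
HQ→C6→X3→V9: 24+5+13 = 42
HQ→X3→V9→C6: 29+13+18 = 60
HQ→X3→C6→V9: 29+5+18 = 52
The minimum is 41.
One shortest path: HQ → V9 → X3 → C6.

Minimum one-way distance = 41 min.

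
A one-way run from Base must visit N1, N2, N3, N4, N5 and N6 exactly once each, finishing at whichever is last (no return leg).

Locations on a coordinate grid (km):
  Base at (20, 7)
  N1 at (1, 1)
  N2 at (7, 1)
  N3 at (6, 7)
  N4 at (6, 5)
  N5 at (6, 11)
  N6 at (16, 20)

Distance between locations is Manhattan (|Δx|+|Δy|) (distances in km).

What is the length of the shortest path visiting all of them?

Minimum one-way distance = 53 km.

There are 6! = 720 possible orderings.
Base → N1 → N2 → N3 → N4 → N5 → N6: 25+6+7+2+6+19 = 65
Base → N1 → N2 → N3 → N4 → N6 → N5: 25+6+7+2+25+19 = 84
Base → N1 → N2 → N3 → N5 → N4 → N6: 25+6+7+4+6+25 = 73
Base → N1 → N2 → N3 → N5 → N6 → N4: 25+6+7+4+19+25 = 86
Base → N1 → N2 → N3 → N6 → N4 → N5: 25+6+7+23+25+6 = 92
Base → N1 → N2 → N3 → N6 → N5 → N4: 25+6+7+23+19+6 = 86
Base → N1 → N2 → N4 → N3 → N5 → N6: 25+6+5+2+4+19 = 61
Base → N1 → N2 → N4 → N3 → N6 → N5: 25+6+5+2+23+19 = 80
… (712 more)
Base → N6 → N5 → N3 → N4 → N2 → N1: 17+19+4+2+5+6 = 53  ← best
The minimum is 53.
One shortest path: Base → N6 → N5 → N3 → N4 → N2 → N1.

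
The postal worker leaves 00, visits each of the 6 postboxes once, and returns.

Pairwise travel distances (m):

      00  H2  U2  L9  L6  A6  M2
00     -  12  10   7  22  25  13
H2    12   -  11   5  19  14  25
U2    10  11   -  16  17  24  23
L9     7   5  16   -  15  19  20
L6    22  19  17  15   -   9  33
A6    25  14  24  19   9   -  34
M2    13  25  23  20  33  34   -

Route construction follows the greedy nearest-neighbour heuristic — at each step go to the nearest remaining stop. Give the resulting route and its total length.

At 00 the remaining stops are L9 7, U2 10, H2 12, M2 13, L6 22, A6 25; go to L9.
At L9 the remaining stops are H2 5, L6 15, U2 16, A6 19, M2 20; go to H2.
At H2 the remaining stops are U2 11, A6 14, L6 19, M2 25; go to U2.
At U2 the remaining stops are L6 17, M2 23, A6 24; go to L6.
At L6 the remaining stops are A6 9, M2 33; go to A6.
At A6 the remaining stops are M2 34; go to M2.
Return M2→00: 13.
Total = 7 + 5 + 11 + 17 + 9 + 34 + 13 = 96.

96 m along 00 → L9 → H2 → U2 → L6 → A6 → M2 → 00.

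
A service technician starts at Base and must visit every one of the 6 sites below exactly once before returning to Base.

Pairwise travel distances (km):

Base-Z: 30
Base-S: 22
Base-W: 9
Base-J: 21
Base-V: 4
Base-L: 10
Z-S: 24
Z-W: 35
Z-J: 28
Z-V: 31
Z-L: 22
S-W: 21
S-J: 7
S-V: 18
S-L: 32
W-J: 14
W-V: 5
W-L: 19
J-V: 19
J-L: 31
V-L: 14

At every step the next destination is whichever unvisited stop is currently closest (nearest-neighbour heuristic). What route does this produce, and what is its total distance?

Total distance 86 km via the nearest-neighbour route Base → V → W → J → S → Z → L → Base.

At Base the remaining stops are V 4, W 9, L 10, J 21, S 22, Z 30; go to V.
At V the remaining stops are W 5, L 14, S 18, J 19, Z 31; go to W.
At W the remaining stops are J 14, L 19, S 21, Z 35; go to J.
At J the remaining stops are S 7, Z 28, L 31; go to S.
At S the remaining stops are Z 24, L 32; go to Z.
At Z the remaining stops are L 22; go to L.
Return L→Base: 10.
Total = 4 + 5 + 14 + 7 + 24 + 22 + 10 = 86.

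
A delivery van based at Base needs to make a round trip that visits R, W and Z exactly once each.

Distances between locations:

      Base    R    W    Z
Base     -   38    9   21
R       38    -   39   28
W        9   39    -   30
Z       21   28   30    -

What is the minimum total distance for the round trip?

Minimum total distance: 97.

There are 3 distinct closed tours to check (reversals are equivalent).
Base→R→W→Z→Base: 38+39+30+21 = 128
Base→R→Z→W→Base: 38+28+30+9 = 105
Base→W→R→Z→Base: 9+39+28+21 = 97
The minimum is 97.
One optimal route: Base → W → R → Z → Base (or its reverse).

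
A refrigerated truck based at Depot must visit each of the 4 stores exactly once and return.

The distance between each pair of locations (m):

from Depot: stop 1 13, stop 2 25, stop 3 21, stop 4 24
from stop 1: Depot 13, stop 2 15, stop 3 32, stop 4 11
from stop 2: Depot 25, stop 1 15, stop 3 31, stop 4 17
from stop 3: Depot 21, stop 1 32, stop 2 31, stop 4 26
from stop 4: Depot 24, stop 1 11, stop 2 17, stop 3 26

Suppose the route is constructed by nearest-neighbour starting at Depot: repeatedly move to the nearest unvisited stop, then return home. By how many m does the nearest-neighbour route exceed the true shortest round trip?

Excess over optimum: 1 m.

From Depot: stop 1=13, stop 3=21, stop 4=24, stop 2=25 → choose stop 1 (13).
From stop 1: stop 4=11, stop 2=15, stop 3=32 → choose stop 4 (11).
From stop 4: stop 2=17, stop 3=26 → choose stop 2 (17).
From stop 2: stop 3=31 → choose stop 3 (31).
NN route Depot → stop 1 → stop 4 → stop 2 → stop 3 → Depot costs 93.
Optimal: Depot → stop 1 → stop 2 → stop 4 → stop 3 → Depot costs 92 (by enumerating all 12 distinct tours).
Excess = 93 − 92 = 1.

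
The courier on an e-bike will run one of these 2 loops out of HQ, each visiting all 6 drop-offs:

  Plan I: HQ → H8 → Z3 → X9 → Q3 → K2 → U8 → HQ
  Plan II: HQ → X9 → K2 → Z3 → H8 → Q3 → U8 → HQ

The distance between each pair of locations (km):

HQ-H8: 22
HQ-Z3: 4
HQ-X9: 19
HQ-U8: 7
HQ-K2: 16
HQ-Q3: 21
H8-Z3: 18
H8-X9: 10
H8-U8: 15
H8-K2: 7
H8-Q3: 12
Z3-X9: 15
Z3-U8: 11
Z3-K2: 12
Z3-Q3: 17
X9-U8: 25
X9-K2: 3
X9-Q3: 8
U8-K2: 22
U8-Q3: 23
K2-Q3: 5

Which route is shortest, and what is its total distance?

Plan I: 22 + 18 + 15 + 8 + 5 + 22 + 7 = 97
Plan II: 19 + 3 + 12 + 18 + 12 + 23 + 7 = 94

Shortest is Plan II, total 94 km.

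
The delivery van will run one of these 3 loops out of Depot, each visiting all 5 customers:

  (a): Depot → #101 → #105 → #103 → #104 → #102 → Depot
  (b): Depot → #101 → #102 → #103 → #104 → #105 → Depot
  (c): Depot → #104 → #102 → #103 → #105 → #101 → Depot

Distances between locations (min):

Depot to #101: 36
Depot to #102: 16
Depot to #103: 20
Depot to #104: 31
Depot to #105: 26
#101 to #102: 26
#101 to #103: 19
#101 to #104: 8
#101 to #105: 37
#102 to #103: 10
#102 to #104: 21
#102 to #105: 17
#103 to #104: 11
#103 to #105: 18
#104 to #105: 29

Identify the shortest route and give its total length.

(a): 36 + 37 + 18 + 11 + 21 + 16 = 139
(b): 36 + 26 + 10 + 11 + 29 + 26 = 138
(c): 31 + 21 + 10 + 18 + 37 + 36 = 153

138 min — (b) is the shortest.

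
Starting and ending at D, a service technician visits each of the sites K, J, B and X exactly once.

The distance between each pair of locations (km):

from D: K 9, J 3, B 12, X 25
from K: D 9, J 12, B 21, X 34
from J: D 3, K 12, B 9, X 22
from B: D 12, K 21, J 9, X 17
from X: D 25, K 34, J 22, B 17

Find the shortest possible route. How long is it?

With 4 stops there are 4!/2 = 12 distinct round trips (a route and its reverse cost the same).
D → K → J → B → X → D: 9+12+9+17+25 = 72
D → K → J → X → B → D: 9+12+22+17+12 = 72
D → K → B → J → X → D: 9+21+9+22+25 = 86
D → K → B → X → J → D: 9+21+17+22+3 = 72
D → K → X → J → B → D: 9+34+22+9+12 = 86
D → K → X → B → J → D: 9+34+17+9+3 = 72
D → J → K → B → X → D: 3+12+21+17+25 = 78
D → J → K → X → B → D: 3+12+34+17+12 = 78
D → J → B → K → X → D: 3+9+21+34+25 = 92
D → J → X → K → B → D: 3+22+34+21+12 = 92
D → B → K → J → X → D: 12+21+12+22+25 = 92
D → B → J → K → X → D: 12+9+12+34+25 = 92
The minimum is 72.
One optimal route: D → K → J → B → X → D (or its reverse).

Shortest round trip = 72 km.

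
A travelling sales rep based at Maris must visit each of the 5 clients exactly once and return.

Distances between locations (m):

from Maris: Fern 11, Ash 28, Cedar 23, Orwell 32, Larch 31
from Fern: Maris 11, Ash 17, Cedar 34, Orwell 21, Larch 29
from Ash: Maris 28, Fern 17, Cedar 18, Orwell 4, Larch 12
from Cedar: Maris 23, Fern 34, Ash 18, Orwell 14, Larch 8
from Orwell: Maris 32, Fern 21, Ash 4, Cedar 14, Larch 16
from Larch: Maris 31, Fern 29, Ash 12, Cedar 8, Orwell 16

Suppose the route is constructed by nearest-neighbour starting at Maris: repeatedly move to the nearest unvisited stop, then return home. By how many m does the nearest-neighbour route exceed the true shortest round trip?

6 m longer than the optimal tour.

Maris: Fern=11, Cedar=23, Ash=28, Larch=31, Orwell=32 ⇒ Fern
Fern: Ash=17, Orwell=21, Larch=29, Cedar=34 ⇒ Ash
Ash: Orwell=4, Larch=12, Cedar=18 ⇒ Orwell
Orwell: Cedar=14, Larch=16 ⇒ Cedar
Cedar: Larch=8 ⇒ Larch
NN route Maris → Fern → Ash → Orwell → Cedar → Larch → Maris costs 85.
Optimal: Maris → Fern → Ash → Orwell → Larch → Cedar → Maris costs 79 (by enumerating all 60 distinct tours).
Excess = 85 − 79 = 6.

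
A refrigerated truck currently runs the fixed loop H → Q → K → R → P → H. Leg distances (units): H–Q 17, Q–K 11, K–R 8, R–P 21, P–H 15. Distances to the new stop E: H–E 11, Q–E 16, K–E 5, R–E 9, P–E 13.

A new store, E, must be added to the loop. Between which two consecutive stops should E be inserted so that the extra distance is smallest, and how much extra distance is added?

Insertion cost between consecutive stops i–j is d(i,E) + d(E,j) − d(i,j):
  between H and Q: 11 + 16 − 17 = 10
  between Q and K: 16 + 5 − 11 = 10
  between K and R: 5 + 9 − 8 = 6
  between R and P: 9 + 13 − 21 = 1
  between P and H: 13 + 11 − 15 = 9
Cheapest insertion is between R and P, adding 1.
New total = 72 + 1 = 73.

+1 — insert E between R and P.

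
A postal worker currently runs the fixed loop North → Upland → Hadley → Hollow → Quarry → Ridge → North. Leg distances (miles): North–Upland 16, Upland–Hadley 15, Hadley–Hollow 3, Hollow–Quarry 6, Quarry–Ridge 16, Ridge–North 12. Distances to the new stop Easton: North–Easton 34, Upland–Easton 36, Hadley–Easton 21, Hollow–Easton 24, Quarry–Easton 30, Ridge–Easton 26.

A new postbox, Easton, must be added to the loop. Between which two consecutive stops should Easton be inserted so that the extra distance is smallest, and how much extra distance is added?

Minimum extra distance: 40 miles, inserting Easton between Quarry and Ridge.

Insertion cost between consecutive stops i–j is d(i,Easton) + d(Easton,j) − d(i,j):
  between North and Upland: 34 + 36 − 16 = 54
  between Upland and Hadley: 36 + 21 − 15 = 42
  between Hadley and Hollow: 21 + 24 − 3 = 42
  between Hollow and Quarry: 24 + 30 − 6 = 48
  between Quarry and Ridge: 30 + 26 − 16 = 40
  between Ridge and North: 26 + 34 − 12 = 48
Cheapest insertion is between Quarry and Ridge, adding 40.
New total = 68 + 40 = 108.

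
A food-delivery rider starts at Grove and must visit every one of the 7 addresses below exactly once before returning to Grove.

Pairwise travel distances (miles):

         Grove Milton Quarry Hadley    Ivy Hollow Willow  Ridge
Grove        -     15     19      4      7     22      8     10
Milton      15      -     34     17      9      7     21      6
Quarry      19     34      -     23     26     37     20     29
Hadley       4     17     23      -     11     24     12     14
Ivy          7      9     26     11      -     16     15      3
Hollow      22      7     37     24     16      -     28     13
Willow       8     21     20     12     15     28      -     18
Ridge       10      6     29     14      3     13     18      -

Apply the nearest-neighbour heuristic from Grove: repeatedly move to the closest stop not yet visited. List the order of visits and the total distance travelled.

At Grove the remaining stops are Hadley 4, Ivy 7, Willow 8, Ridge 10, Milton 15, Quarry 19, Hollow 22; go to Hadley.
At Hadley the remaining stops are Ivy 11, Willow 12, Ridge 14, Milton 17, Quarry 23, Hollow 24; go to Ivy.
At Ivy the remaining stops are Ridge 3, Milton 9, Willow 15, Hollow 16, Quarry 26; go to Ridge.
At Ridge the remaining stops are Milton 6, Hollow 13, Willow 18, Quarry 29; go to Milton.
At Milton the remaining stops are Hollow 7, Willow 21, Quarry 34; go to Hollow.
At Hollow the remaining stops are Willow 28, Quarry 37; go to Willow.
At Willow the remaining stops are Quarry 20; go to Quarry.
Return Quarry→Grove: 19.
Total = 4 + 11 + 3 + 6 + 7 + 28 + 20 + 19 = 98.

98 miles along Grove → Hadley → Ivy → Ridge → Milton → Hollow → Willow → Quarry → Grove.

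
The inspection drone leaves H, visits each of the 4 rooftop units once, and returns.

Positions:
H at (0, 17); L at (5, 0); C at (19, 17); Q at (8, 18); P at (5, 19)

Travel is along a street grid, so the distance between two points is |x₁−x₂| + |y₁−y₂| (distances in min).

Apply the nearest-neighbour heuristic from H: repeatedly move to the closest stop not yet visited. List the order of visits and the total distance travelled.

Total distance 76 min via the nearest-neighbour route H → P → Q → C → L → H.

From H: distances to unvisited — P=7, Q=9, C=19, L=22. Nearest is P (7).
From P: distances to unvisited — Q=4, C=16, L=19. Nearest is Q (4).
From Q: distances to unvisited — C=12, L=21. Nearest is C (12).
From C: distances to unvisited — L=31. Nearest is L (31).
Return L→H: 22.
Total = 7 + 4 + 12 + 31 + 22 = 76.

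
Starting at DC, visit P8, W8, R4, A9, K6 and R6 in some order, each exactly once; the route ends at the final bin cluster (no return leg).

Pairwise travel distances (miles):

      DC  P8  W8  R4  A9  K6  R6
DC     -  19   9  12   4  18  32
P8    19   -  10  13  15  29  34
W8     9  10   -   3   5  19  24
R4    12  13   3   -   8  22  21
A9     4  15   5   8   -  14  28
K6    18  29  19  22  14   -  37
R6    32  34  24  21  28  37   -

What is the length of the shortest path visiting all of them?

There are 6! = 720 possible orderings.
DC - P8 - W8 - R4 - A9 - K6 - R6: 19+10+3+8+14+37 = 91
DC - P8 - W8 - R4 - A9 - R6 - K6: 19+10+3+8+28+37 = 105
DC - P8 - W8 - R4 - K6 - A9 - R6: 19+10+3+22+14+28 = 96
DC - P8 - W8 - R4 - K6 - R6 - A9: 19+10+3+22+37+28 = 119
DC - P8 - W8 - R4 - R6 - A9 - K6: 19+10+3+21+28+14 = 95
DC - P8 - W8 - R4 - R6 - K6 - A9: 19+10+3+21+37+14 = 104
DC - P8 - W8 - A9 - R4 - K6 - R6: 19+10+5+8+22+37 = 101
DC - P8 - W8 - A9 - R4 - R6 - K6: 19+10+5+8+21+37 = 100
… (712 more)
DC - A9 - K6 - P8 - W8 - R4 - R6: 4+14+29+10+3+21 = 81  ← best
The minimum is 81.
One shortest path: DC → A9 → K6 → P8 → W8 → R4 → R6.

81 miles — the minimum one-way total.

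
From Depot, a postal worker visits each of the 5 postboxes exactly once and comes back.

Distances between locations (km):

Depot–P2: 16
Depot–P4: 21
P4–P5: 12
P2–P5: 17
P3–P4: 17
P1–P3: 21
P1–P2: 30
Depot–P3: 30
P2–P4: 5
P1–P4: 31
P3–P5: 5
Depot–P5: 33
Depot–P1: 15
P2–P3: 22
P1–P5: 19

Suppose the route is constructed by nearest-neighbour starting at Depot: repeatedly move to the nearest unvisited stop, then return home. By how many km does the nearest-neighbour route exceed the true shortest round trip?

3 km longer than the optimal tour.

From Depot: P1=15, P2=16, P4=21, P3=30, P5=33 → choose P1 (15).
From P1: P5=19, P3=21, P2=30, P4=31 → choose P5 (19).
From P5: P3=5, P4=12, P2=17 → choose P3 (5).
From P3: P4=17, P2=22 → choose P4 (17).
From P4: P2=5 → choose P2 (5).
NN route Depot → P1 → P5 → P3 → P4 → P2 → Depot costs 77.
Optimal: Depot → P1 → P3 → P5 → P4 → P2 → Depot costs 74 (by enumerating all 60 distinct tours).
Excess = 77 − 74 = 3.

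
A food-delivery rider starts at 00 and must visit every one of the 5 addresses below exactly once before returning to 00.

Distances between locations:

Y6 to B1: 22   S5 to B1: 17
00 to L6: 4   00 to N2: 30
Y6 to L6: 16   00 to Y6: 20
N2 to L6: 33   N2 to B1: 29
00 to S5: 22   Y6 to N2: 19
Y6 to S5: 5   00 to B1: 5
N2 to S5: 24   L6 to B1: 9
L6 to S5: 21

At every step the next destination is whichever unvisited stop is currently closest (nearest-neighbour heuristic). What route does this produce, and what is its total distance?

At 00 the remaining stops are L6 4, B1 5, Y6 20, S5 22, N2 30; go to L6.
At L6 the remaining stops are B1 9, Y6 16, S5 21, N2 33; go to B1.
At B1 the remaining stops are S5 17, Y6 22, N2 29; go to S5.
At S5 the remaining stops are Y6 5, N2 24; go to Y6.
At Y6 the remaining stops are N2 19; go to N2.
Return N2→00: 30.
Total = 4 + 9 + 17 + 5 + 19 + 30 = 84.

84 along 00 → L6 → B1 → S5 → Y6 → N2 → 00.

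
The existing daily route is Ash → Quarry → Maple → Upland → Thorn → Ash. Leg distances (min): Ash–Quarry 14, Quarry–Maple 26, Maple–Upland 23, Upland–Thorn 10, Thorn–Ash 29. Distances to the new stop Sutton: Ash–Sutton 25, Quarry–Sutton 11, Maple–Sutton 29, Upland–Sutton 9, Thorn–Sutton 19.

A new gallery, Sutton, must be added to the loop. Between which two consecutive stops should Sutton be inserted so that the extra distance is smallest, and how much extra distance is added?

Insertion cost between consecutive stops i–j is d(i,Sutton) + d(Sutton,j) − d(i,j):
  between Ash and Quarry: 25 + 11 − 14 = 22
  between Quarry and Maple: 11 + 29 − 26 = 14
  between Maple and Upland: 29 + 9 − 23 = 15
  between Upland and Thorn: 9 + 19 − 10 = 18
  between Thorn and Ash: 19 + 25 − 29 = 15
Cheapest insertion is between Quarry and Maple, adding 14.
New total = 102 + 14 = 116.

+14 min — insert Sutton between Quarry and Maple.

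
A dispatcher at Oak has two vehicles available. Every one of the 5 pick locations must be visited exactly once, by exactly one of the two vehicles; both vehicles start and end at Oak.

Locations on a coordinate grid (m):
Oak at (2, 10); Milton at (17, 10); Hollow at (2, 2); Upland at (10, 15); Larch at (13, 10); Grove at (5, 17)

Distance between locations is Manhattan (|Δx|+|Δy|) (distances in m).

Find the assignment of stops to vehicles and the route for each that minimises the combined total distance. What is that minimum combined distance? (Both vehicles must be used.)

There are 2^4 − 1 = 15 ways to divide the 5 stops into two non-empty groups. For each, the best each vehicle can do is its own shortest tour through its group:
  {Milton} + {Hollow, Upland, Larch, Grove}: 30 + 52 = 82
  {Hollow} + {Milton, Upland, Larch, Grove}: 16 + 44 = 60
  {Milton, Hollow} + {Upland, Larch, Grove}: 46 + 36 = 82
  {Upland} + {Milton, Hollow, Larch, Grove}: 26 + 60 = 86
  {Milton, Upland} + {Hollow, Larch, Grove}: 40 + 52 = 92
  {Hollow, Upland} + {Milton, Larch, Grove}: 42 + 44 = 86
  … (15 splits in total)
Best: vehicle 1 Oak → Hollow → Oak = 16; vehicle 2 Oak → Milton → Larch → Upland → Grove → Oak = 44; combined 60.

Minimum combined distance: 60 m.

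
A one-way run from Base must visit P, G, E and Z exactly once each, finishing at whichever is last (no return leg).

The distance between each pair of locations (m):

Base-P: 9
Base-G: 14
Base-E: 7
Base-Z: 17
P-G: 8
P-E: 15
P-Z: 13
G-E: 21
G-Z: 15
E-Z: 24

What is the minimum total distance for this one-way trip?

There are 4! = 24 possible orderings.
Base→P→G→E→Z: 9+8+21+24 = 62
Base→P→G→Z→E: 9+8+15+24 = 56
Base→P→E→G→Z: 9+15+21+15 = 60
Base→P→E→Z→G: 9+15+24+15 = 63
Base→P→Z→G→E: 9+13+15+21 = 58
Base→P→Z→E→G: 9+13+24+21 = 67
Base→G→P→E→Z: 14+8+15+24 = 61
Base→G→P→Z→E: 14+8+13+24 = 59
Base→G→E→P→Z: 14+21+15+13 = 63
Base→G→E→Z→P: 14+21+24+13 = 72
Base→G→Z→P→E: 14+15+13+15 = 57
Base→G→Z→E→P: 14+15+24+15 = 68
Base→E→P→G→Z: 7+15+8+15 = 45
Base→E→P→Z→G: 7+15+13+15 = 50
… (10 more)
The minimum is 45.
One shortest path: Base → E → P → G → Z.

Minimum one-way distance = 45 m.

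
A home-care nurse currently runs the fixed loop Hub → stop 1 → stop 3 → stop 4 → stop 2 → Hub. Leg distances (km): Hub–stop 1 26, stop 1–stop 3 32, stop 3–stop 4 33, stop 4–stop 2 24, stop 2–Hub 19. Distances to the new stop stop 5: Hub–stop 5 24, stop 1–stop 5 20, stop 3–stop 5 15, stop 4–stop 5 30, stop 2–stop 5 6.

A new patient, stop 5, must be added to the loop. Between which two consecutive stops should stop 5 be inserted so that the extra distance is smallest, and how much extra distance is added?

Insertion cost between consecutive stops i–j is d(i,stop 5) + d(stop 5,j) − d(i,j):
  between Hub and stop 1: 24 + 20 − 26 = 18
  between stop 1 and stop 3: 20 + 15 − 32 = 3
  between stop 3 and stop 4: 15 + 30 − 33 = 12
  between stop 4 and stop 2: 30 + 6 − 24 = 12
  between stop 2 and Hub: 6 + 24 − 19 = 11
Cheapest insertion is between stop 1 and stop 3, adding 3.
New total = 134 + 3 = 137.

+3 km — insert stop 5 between stop 1 and stop 3.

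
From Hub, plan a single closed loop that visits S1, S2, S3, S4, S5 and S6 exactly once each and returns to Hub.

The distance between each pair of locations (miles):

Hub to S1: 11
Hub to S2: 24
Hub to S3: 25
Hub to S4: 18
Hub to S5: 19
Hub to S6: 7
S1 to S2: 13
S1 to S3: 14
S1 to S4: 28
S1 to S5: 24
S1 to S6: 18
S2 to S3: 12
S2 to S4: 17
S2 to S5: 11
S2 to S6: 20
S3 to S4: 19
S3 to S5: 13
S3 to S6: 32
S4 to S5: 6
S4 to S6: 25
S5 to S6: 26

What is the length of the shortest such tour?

Hub-S1-S2-S3-S4-S5-S6-Hub: 11+13+12+19+6+26+7 = 94
Hub-S1-S2-S3-S4-S6-S5-Hub: 11+13+12+19+25+26+19 = 125
Hub-S1-S2-S3-S5-S4-S6-Hub: 11+13+12+13+6+25+7 = 87
Hub-S1-S2-S3-S5-S6-S4-Hub: 11+13+12+13+26+25+18 = 118
Hub-S1-S2-S3-S6-S4-S5-Hub: 11+13+12+32+25+6+19 = 118
Hub-S1-S2-S3-S6-S5-S4-Hub: 11+13+12+32+26+6+18 = 118
Hub-S1-S2-S4-S3-S5-S6-Hub: 11+13+17+19+13+26+7 = 106
Hub-S1-S2-S4-S3-S6-S5-Hub: 11+13+17+19+32+26+19 = 137
… (352 more)
Hub-S1-S3-S2-S5-S4-S6-Hub: 11+14+12+11+6+25+7 = 86  ← best
The minimum is 86.
One optimal route: Hub → S1 → S3 → S2 → S5 → S4 → S6 → Hub (or its reverse).

Shortest round trip = 86 miles.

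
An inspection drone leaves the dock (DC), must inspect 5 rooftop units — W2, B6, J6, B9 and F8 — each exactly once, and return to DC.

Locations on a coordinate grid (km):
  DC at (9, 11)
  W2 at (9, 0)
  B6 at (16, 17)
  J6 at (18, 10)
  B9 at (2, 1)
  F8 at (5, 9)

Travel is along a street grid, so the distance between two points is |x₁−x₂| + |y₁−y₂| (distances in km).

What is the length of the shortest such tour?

Minimum total distance: 66 km.

There are 60 distinct closed tours to check (reversals are equivalent).
DC-W2-B6-J6-B9-F8-DC: 11+24+9+25+11+6 = 86
DC-W2-B6-J6-F8-B9-DC: 11+24+9+14+11+17 = 86
DC-W2-B6-B9-J6-F8-DC: 11+24+30+25+14+6 = 110
DC-W2-B6-B9-F8-J6-DC: 11+24+30+11+14+10 = 100
DC-W2-B6-F8-J6-B9-DC: 11+24+19+14+25+17 = 110
DC-W2-B6-F8-B9-J6-DC: 11+24+19+11+25+10 = 100
DC-W2-J6-B6-B9-F8-DC: 11+19+9+30+11+6 = 86
DC-W2-J6-B6-F8-B9-DC: 11+19+9+19+11+17 = 86
DC-W2-J6-B9-B6-F8-DC: 11+19+25+30+19+6 = 110
DC-W2-J6-B9-F8-B6-DC: 11+19+25+11+19+13 = 98
DC-W2-J6-F8-B6-B9-DC: 11+19+14+19+30+17 = 110
DC-W2-J6-F8-B9-B6-DC: 11+19+14+11+30+13 = 98
DC-W2-B9-B6-J6-F8-DC: 11+8+30+9+14+6 = 78
DC-W2-B9-B6-F8-J6-DC: 11+8+30+19+14+10 = 92
… (46 more)
DC-W2-B9-F8-J6-B6-DC: 11+8+11+14+9+13 = 66  ← best
The minimum is 66.
One optimal route: DC → W2 → B9 → F8 → J6 → B6 → DC (or its reverse).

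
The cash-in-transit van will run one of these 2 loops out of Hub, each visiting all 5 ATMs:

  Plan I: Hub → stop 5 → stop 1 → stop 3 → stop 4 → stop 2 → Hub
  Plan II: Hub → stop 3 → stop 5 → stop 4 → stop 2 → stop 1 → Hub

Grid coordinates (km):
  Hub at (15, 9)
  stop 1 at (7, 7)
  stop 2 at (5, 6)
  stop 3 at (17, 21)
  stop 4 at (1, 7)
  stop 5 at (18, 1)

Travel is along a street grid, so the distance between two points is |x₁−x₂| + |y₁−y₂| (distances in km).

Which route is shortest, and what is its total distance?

Plan I: 11 + 17 + 24 + 30 + 5 + 13 = 100
Plan II: 14 + 21 + 23 + 5 + 3 + 10 = 76

76 km — Plan II is the shortest.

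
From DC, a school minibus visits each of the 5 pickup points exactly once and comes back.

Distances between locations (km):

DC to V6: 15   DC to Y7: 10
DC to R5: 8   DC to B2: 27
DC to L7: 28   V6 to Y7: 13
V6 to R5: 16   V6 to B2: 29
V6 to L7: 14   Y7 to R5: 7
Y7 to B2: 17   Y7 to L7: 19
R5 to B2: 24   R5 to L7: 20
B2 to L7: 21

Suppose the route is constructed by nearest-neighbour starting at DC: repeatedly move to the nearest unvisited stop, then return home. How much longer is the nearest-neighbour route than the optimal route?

Excess over optimum: 8 km.

DC: R5=8, Y7=10, V6=15, B2=27, L7=28 ⇒ R5
R5: Y7=7, V6=16, L7=20, B2=24 ⇒ Y7
Y7: V6=13, B2=17, L7=19 ⇒ V6
V6: L7=14, B2=29 ⇒ L7
L7: B2=21 ⇒ B2
NN route DC → R5 → Y7 → V6 → L7 → B2 → DC costs 90.
Optimal: DC → V6 → L7 → B2 → Y7 → R5 → DC costs 82 (by enumerating all 60 distinct tours).
Excess = 90 − 82 = 8.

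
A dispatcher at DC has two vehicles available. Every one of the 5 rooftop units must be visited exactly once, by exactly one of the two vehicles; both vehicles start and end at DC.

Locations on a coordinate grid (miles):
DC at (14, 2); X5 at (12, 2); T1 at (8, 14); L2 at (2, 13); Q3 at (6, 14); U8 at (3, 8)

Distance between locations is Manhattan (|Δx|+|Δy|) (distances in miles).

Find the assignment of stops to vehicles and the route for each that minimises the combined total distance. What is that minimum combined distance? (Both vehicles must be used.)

Minimum combined distance: 52 miles.

Try each way of splitting the stops between the two vehicles (each non-empty) and, for each split, find the best tour for each vehicle:
  {X5} + {T1, L2, Q3, U8}: 4 + 48 = 52
  {T1} + {X5, L2, Q3, U8}: 36 + 48 = 84
  {X5, T1} + {L2, Q3, U8}: 36 + 48 = 84
  {L2} + {X5, T1, Q3, U8}: 46 + 46 = 92
  {X5, L2} + {T1, Q3, U8}: 46 + 46 = 92
  {T1, L2} + {X5, Q3, U8}: 48 + 46 = 94
  … (15 splits in total)
Best: vehicle 1 DC → X5 → DC = 4; vehicle 2 DC → T1 → Q3 → L2 → U8 → DC = 48; combined 52.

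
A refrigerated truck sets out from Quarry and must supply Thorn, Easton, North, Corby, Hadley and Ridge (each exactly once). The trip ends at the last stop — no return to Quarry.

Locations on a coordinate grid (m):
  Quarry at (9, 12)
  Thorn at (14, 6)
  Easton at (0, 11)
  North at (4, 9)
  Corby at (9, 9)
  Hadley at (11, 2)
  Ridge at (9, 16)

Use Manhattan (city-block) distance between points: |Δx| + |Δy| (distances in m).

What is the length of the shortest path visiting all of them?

Minimum one-way distance = 44 m.

There are 6! = 720 possible orderings.
Quarry - Thorn - Easton - North - Corby - Hadley - Ridge: 11+19+6+5+9+16 = 66
Quarry - Thorn - Easton - North - Corby - Ridge - Hadley: 11+19+6+5+7+16 = 64
Quarry - Thorn - Easton - North - Hadley - Corby - Ridge: 11+19+6+14+9+7 = 66
Quarry - Thorn - Easton - North - Hadley - Ridge - Corby: 11+19+6+14+16+7 = 73
Quarry - Thorn - Easton - North - Ridge - Corby - Hadley: 11+19+6+12+7+9 = 64
Quarry - Thorn - Easton - North - Ridge - Hadley - Corby: 11+19+6+12+16+9 = 73
Quarry - Thorn - Easton - Corby - North - Hadley - Ridge: 11+19+11+5+14+16 = 76
Quarry - Thorn - Easton - Corby - North - Ridge - Hadley: 11+19+11+5+12+16 = 74
… (712 more)
Quarry - Ridge - Easton - North - Corby - Thorn - Hadley: 4+14+6+5+8+7 = 44  ← best
The minimum is 44.
One shortest path: Quarry → Ridge → Easton → North → Corby → Thorn → Hadley.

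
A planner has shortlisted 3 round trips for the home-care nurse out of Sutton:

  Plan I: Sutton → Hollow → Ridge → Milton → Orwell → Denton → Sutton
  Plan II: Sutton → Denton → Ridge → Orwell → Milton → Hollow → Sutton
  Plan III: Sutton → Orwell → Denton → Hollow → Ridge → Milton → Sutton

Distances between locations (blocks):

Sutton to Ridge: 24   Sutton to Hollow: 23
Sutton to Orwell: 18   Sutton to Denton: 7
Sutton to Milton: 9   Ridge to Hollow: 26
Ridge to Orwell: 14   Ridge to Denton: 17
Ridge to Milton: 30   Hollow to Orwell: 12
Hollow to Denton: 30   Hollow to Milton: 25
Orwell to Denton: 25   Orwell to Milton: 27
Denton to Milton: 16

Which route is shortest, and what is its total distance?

113 blocks — Plan II is the shortest.

Plan I: 23 + 26 + 30 + 27 + 25 + 7 = 138
Plan II: 7 + 17 + 14 + 27 + 25 + 23 = 113
Plan III: 18 + 25 + 30 + 26 + 30 + 9 = 138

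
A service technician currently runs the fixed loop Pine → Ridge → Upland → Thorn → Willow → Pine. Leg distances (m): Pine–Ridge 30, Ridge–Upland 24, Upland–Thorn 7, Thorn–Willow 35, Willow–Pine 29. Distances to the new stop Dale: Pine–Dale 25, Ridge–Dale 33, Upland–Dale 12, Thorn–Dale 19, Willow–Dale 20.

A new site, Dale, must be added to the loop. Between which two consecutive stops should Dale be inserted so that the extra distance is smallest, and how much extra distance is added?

Insertion cost between consecutive stops i–j is d(i,Dale) + d(Dale,j) − d(i,j):
  between Pine and Ridge: 25 + 33 − 30 = 28
  between Ridge and Upland: 33 + 12 − 24 = 21
  between Upland and Thorn: 12 + 19 − 7 = 24
  between Thorn and Willow: 19 + 20 − 35 = 4
  between Willow and Pine: 20 + 25 − 29 = 16
Cheapest insertion is between Thorn and Willow, adding 4.
New total = 125 + 4 = 129.

+4 m — insert Dale between Thorn and Willow.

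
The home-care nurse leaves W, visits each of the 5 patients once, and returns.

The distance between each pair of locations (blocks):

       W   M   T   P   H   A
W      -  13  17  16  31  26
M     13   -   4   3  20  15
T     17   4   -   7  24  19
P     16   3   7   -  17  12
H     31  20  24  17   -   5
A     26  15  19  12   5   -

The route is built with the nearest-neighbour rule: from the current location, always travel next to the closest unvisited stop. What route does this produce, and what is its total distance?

78 blocks along W → M → P → T → A → H → W.

W → [M:13 / P:16 / T:17 / A:26 / H:31] → M (13)
M → [P:3 / T:4 / A:15 / H:20] → P (3)
P → [T:7 / A:12 / H:17] → T (7)
T → [A:19 / H:24] → A (19)
A → [H:5] → H (5)
Return H→W: 31.
Total = 13 + 3 + 7 + 19 + 5 + 31 = 78.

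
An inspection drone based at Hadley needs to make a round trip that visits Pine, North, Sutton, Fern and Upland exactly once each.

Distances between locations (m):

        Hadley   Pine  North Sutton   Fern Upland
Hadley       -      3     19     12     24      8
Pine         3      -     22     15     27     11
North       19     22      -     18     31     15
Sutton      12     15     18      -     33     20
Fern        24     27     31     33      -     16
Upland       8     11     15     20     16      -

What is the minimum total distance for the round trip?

Hadley - Pine - North - Sutton - Fern - Upland - Hadley: 3+22+18+33+16+8 = 100
Hadley - Pine - North - Sutton - Upland - Fern - Hadley: 3+22+18+20+16+24 = 103
Hadley - Pine - North - Fern - Sutton - Upland - Hadley: 3+22+31+33+20+8 = 117
Hadley - Pine - North - Fern - Upland - Sutton - Hadley: 3+22+31+16+20+12 = 104
Hadley - Pine - North - Upland - Sutton - Fern - Hadley: 3+22+15+20+33+24 = 117
Hadley - Pine - North - Upland - Fern - Sutton - Hadley: 3+22+15+16+33+12 = 101
Hadley - Pine - Sutton - North - Fern - Upland - Hadley: 3+15+18+31+16+8 = 91
Hadley - Pine - Sutton - North - Upland - Fern - Hadley: 3+15+18+15+16+24 = 91
Hadley - Pine - Sutton - Fern - North - Upland - Hadley: 3+15+33+31+15+8 = 105
Hadley - Pine - Sutton - Fern - Upland - North - Hadley: 3+15+33+16+15+19 = 101
Hadley - Pine - Sutton - Upland - North - Fern - Hadley: 3+15+20+15+31+24 = 108
Hadley - Pine - Sutton - Upland - Fern - North - Hadley: 3+15+20+16+31+19 = 104
Hadley - Pine - Fern - North - Sutton - Upland - Hadley: 3+27+31+18+20+8 = 107
Hadley - Pine - Fern - North - Upland - Sutton - Hadley: 3+27+31+15+20+12 = 108
… (46 more)
The minimum is 91.
One optimal route: Hadley → Pine → Sutton → North → Fern → Upland → Hadley (or its reverse).

Minimum total distance: 91 m.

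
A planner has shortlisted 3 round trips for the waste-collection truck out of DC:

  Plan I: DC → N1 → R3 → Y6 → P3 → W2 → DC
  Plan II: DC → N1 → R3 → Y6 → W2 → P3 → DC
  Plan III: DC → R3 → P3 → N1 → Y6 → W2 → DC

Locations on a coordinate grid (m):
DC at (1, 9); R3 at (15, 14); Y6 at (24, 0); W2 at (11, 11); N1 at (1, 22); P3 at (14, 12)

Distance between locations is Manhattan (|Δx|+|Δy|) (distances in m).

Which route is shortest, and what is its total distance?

Plan I: 13 + 22 + 23 + 22 + 4 + 12 = 96
Plan II: 13 + 22 + 23 + 24 + 4 + 16 = 102
Plan III: 19 + 3 + 23 + 45 + 24 + 12 = 126

96 m — Plan I is the shortest.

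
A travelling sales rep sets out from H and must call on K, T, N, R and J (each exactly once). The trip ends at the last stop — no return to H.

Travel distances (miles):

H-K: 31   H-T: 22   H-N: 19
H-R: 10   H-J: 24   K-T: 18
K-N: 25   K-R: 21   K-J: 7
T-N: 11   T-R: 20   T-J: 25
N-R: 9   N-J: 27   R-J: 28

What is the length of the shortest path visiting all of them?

There are 5! = 120 possible orderings.
H→K→T→N→R→J: 31+18+11+9+28 = 97
H→K→T→N→J→R: 31+18+11+27+28 = 115
H→K→T→R→N→J: 31+18+20+9+27 = 105
H→K→T→R→J→N: 31+18+20+28+27 = 124
H→K→T→J→N→R: 31+18+25+27+9 = 110
H→K→T→J→R→N: 31+18+25+28+9 = 111
H→K→N→T→R→J: 31+25+11+20+28 = 115
H→K→N→T→J→R: 31+25+11+25+28 = 120
H→K→N→R→T→J: 31+25+9+20+25 = 110
H→K→N→R→J→T: 31+25+9+28+25 = 118
H→K→N→J→T→R: 31+25+27+25+20 = 128
H→K→N→J→R→T: 31+25+27+28+20 = 131
H→K→R→T→N→J: 31+21+20+11+27 = 110
H→K→R→T→J→N: 31+21+20+25+27 = 124
… (106 more)
H→R→N→T→K→J: 10+9+11+18+7 = 55  ← best
The minimum is 55.
One shortest path: H → R → N → T → K → J.

Shortest open route: 55 miles.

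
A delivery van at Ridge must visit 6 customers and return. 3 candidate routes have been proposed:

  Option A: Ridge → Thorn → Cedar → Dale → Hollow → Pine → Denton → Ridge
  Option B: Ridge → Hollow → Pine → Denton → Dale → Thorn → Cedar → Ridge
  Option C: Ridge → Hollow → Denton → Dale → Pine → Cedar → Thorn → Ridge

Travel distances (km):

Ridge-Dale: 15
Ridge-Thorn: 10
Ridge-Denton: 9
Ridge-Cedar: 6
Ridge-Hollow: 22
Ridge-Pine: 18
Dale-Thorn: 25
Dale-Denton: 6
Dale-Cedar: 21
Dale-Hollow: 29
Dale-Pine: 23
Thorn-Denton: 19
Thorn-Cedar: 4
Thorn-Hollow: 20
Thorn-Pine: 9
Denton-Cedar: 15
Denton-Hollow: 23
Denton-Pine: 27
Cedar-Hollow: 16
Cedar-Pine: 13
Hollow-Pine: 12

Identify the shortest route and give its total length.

Option A: 10 + 4 + 21 + 29 + 12 + 27 + 9 = 112
Option B: 22 + 12 + 27 + 6 + 25 + 4 + 6 = 102
Option C: 22 + 23 + 6 + 23 + 13 + 4 + 10 = 101

Shortest is Option C, total 101 km.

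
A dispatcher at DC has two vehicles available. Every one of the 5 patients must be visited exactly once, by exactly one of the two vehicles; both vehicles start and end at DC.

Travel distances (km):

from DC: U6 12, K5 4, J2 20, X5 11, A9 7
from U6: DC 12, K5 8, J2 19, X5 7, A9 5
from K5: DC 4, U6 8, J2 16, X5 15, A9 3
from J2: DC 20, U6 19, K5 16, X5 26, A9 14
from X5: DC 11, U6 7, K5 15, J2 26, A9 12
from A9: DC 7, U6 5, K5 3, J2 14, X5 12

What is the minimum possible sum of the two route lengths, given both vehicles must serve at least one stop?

There are 2^4 − 1 = 15 ways to divide the 5 stops into two non-empty groups. For each, the best each vehicle can do is its own shortest tour through its group:
  {U6} + {K5, J2, X5, A9}: 24 + 57 = 81
  {K5} + {U6, J2, X5, A9}: 8 + 57 = 65
  {U6, K5} + {J2, X5, A9}: 24 + 57 = 81
  {J2} + {U6, K5, X5, A9}: 40 + 30 = 70
  {U6, J2} + {K5, X5, A9}: 51 + 30 = 81
  {K5, J2} + {U6, X5, A9}: 40 + 30 = 70
  … (15 splits in total)
Best: vehicle 1 DC → K5 → DC = 8; vehicle 2 DC → J2 → A9 → U6 → X5 → DC = 57; combined 65.

65 km — the smallest possible combined total.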